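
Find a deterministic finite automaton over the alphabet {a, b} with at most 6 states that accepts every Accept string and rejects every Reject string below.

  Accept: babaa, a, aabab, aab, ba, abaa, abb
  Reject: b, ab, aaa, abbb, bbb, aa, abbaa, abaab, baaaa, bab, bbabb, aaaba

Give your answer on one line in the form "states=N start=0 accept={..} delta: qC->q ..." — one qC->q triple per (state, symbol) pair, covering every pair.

Grow the machine one transition at a time. Run the examples from 0; the earliest place one falls off (shortest prefix, ties alphabetical) gets sent to the lowest-numbered state that keeps every Accept/Reject pair distinguishable — a pair clashes when both reach the same state with identical unread suffix — and to a fresh state only if none does.
a: 0a undefined. 0a->0: no, a/aaa meet in 0. Open state 1: 0a->1.
b: 0b undefined. 0b->0: no, abb/bbabb meet in 1 with "bb" left. 0b->1: no, a/b meet in 1. Open state 2: 0b->2.
aa: 1a undefined. 1a->0: no, a/aaa meet in 1. 1a->1: no, a/aaa meet in 1. 1a->2: no, ba/aaa meet in 2 with "a" left. Open state 3: 1a->3.
ab: 1b undefined. 1b->0: no, aab/abaab meet in 3 with "b" left. 1b->1: no, a/ab meet in 1. 1b->2: ok.
ba: 2a undefined. 2a->0: ok.
bb: 2b undefined. 2b->0: no, ba/bbabb meet in 0. 2b->1: ok.
aaa: 3a undefined. 3a->0: no, ba/aaa meet in 0. 3a->1: no, babaa/aaa meet in 1. 3a->2: ok.
aab: 3b undefined. 3b->0: no, aabab/b meet in 2. 3b->1: ok.
All examples now run through 4 states with every (state, symbol) defined. Accept strings end in {0,1}, Reject strings end in {2,3}; accept={0,1}.

states=4 start=0 accept={0,1} delta: 0a->1 0b->2 1a->3 1b->2 2a->0 2b->1 3a->2 3b->1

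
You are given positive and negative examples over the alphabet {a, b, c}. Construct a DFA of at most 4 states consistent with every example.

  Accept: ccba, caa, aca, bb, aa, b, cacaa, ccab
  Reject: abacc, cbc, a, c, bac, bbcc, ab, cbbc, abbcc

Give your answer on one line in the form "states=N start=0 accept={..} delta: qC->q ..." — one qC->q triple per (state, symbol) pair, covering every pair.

Fold the examples into a partial DFA from state 0: repeatedly fix the first undefined (state, symbol) met by the shortest-then-alphabetical prefix, trying targets in increasing order and rejecting any under which an Accept and a Reject string meet in one state with the same remainder; add a state when all current targets are rejected. Accepting states are where Accept strings end.
a: 0a undefined. 0a->0: no, aa/a meet in 0. Open state 1: 0a->1.
b: 0b undefined. 0b->0: ok.
c: 0c undefined. 0c->0: no, ccba/a meet in 1. 0c->1: ok.
aa: 1a undefined. 1a->0: no, caa/a meet in 1. 1a->1: no, caa/a meet in 1. Open state 2: 1a->2.
ab: 1b undefined. 1b->0: no, bb/ab meet in 0. 1b->1: ok.
ac: 1c undefined. 1c->0: no, ccba/a meet in 1. 1c->1: ok.
caa: 2a undefined. 2a->0: ok.
cac: 2c undefined. 2c->0: ok.
ccab: 2b undefined. 2b->0: ok.
All examples now run through 3 states with every (state, symbol) defined. Accept strings end in {0,2}, Reject strings end in {1}; accept={0,2}.

states=3 start=0 accept={0,2} delta: 0a->1 0b->0 0c->1 1a->2 1b->1 1c->1 2a->0 2b->0 2c->0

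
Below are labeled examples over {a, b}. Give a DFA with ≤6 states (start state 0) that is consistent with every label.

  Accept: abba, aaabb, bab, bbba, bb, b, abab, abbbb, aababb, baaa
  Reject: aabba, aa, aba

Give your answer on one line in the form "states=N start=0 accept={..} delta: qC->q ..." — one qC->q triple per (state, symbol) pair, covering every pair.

State merging on the prefix tree: take the shortest (then alphabetical) example prefix whose next move is undefined and point that move at state 0, else 1, else 2, ...; a target is out if some Accept/Reject pair would then sit in one state with the same input left (inseparable). If every existing state is out, open a new one.
a: 0a undefined. 0a->0: no, abba/aabba meet in 0 with "bba" left. Open state 1: 0a->1.
b: 0b undefined. 0b->0: ok.
aa: 1a undefined. 1a->0: no, bbba/aabba meet in 1. 1a->1: no, abba/aabba meet in 1 with "bba" left. Open state 2: 1a->2.
ab: 1b undefined. 1b->0: no, abba/aba meet in 1. 1b->1: no, abba/aa meet in 2. 1b->2: no, bab/aa meet in 2. Open state 3: 1b->3.
aaa: 2a undefined. 2a->0: ok.
aab: 2b undefined. 2b->0: no, bbba/aabba meet in 1. 2b->1: ok.
aba: 3a undefined. 3a->0: no, aaabb/aabba meet in 0. 3a->1: no, bbba/aabba meet in 1. 3a->2: ok.
abb: 3b undefined. 3b->0: ok.
All examples now run through 4 states with every (state, symbol) defined. Accept strings end in {0,1,3}, Reject strings end in {2}; accept={0,1,3}.

states=4 start=0 accept={0,1,3} delta: 0a->1 0b->0 1a->2 1b->3 2a->0 2b->1 3a->2 3b->0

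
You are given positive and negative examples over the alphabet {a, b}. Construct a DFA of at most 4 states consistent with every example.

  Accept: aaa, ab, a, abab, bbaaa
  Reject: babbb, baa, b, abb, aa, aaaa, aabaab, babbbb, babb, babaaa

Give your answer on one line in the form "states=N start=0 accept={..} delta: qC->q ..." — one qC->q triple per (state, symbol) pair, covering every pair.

State merging on the prefix tree: take the shortest (then alphabetical) example prefix whose next move is undefined and point that move at state 0, else 1, else 2, ...; a target is out if some Accept/Reject pair would then sit in one state with the same input left (inseparable). If every existing state is out, open a new one.
a: 0a undefined. 0a->0: no, aaa/aa meet in 0. Open state 1: 0a->1.
b: 0b undefined. 0b->0: ok.
aa: 1a undefined. 1a->0: ok.
ab: 1b undefined. 1b->0: no, aaa/babaaa meet in 1. 1b->1: no, aaa/babbb meet in 1. Open state 2: 1b->2.
aba: 2a undefined. 2a->0: no, abab/baa meet in 0. 2a->1: no, aaa/babaaa meet in 1. 2a->2: no, ab/babaaa meet in 2. Open state 3: 2a->3.
abb: 2b undefined. 2b->0: ok.
abab: 3b undefined. 3b->0: no, abab/babbb meet in 0. 3b->1: ok.
babaa: 3a undefined. 3a->0: no, aaa/babaaa meet in 1. 3a->1: ok.
All examples now run through 4 states with every (state, symbol) defined. Accept strings end in {1,2}, Reject strings end in {0}; accept={1,2}.

states=4 start=0 accept={1,2} delta: 0a->1 0b->0 1a->0 1b->2 2a->3 2b->0 3a->1 3b->1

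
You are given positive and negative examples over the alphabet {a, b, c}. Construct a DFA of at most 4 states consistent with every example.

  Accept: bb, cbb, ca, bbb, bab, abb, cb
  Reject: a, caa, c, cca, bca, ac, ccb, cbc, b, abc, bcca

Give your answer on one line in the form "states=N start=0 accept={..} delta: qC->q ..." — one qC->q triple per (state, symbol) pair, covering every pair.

states=4 start=0 accept={2} delta: 0a->0 0b->1 0c->1 1a->2 1b->2 1c->3 2a->0 2b->2 2c->0 3a->0 3b->0 3c->0

State merging on the prefix tree: take the shortest (then alphabetical) example prefix whose next move is undefined and point that move at state 0, else 1, else 2, ...; a target is out if some Accept/Reject pair would then sit in one state with the same input left (inseparable). If every existing state is out, open a new one.
a: 0a undefined. 0a->0: ok.
b: 0b undefined. 0b->0: no, bb/a meet in 0. Open state 1: 0b->1.
c: 0c undefined. 0c->0: no, ca/a meet in 0. 0c->1: ok.
ba: 1a undefined. 1a->0: no, ca/a meet in 0. 1a->1: no, ca/caa meet in 1. Open state 2: 1a->2.
bb: 1b undefined. 1b->0: no, bb/a meet in 0. 1b->1: no, bb/c meet in 1. 1b->2: ok.
bc: 1c undefined. 1c->0: no, bb/bcca meet in 2. 1c->1: no, bb/cca meet in 2. 1c->2: no, bb/abc meet in 2. Open state 3: 1c->3.
bab: 2b undefined. 2b->0: no, cbb/a meet in 0. 2b->1: no, cbb/c meet in 1. 2b->2: ok.
bca: 3a undefined. 3a->0: ok.
bcc: 3c undefined. 3c->0: ok.
caa: 2a undefined. 2a->0: ok.
cbc: 2c undefined. 2c->0: ok.
ccb: 3b undefined. 3b->0: ok.
All examples now run through 4 states with every (state, symbol) defined. Accept strings end in {2}, Reject strings end in {0,1,3}; accept={2}.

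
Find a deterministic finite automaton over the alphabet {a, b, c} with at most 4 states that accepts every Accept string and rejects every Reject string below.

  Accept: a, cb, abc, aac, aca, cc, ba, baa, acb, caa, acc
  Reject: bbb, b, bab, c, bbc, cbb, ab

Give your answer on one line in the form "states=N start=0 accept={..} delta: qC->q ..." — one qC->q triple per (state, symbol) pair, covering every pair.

State merging on the prefix tree: take the shortest (then alphabetical) example prefix whose next move is undefined and point that move at state 0, else 1, else 2, ...; a target is out if some Accept/Reject pair would then sit in one state with the same input left (inseparable). If every existing state is out, open a new one.
a: 0a undefined. 0a->0: no, aac/c meet in 0 with "c" left. Open state 1: 0a->1.
b: 0b undefined. 0b->0: ok.
c: 0c undefined. 0c->0: no, cb/bbb meet in 0. 0c->1: no, a/c meet in 1. Open state 2: 0c->2.
aa: 1a undefined. 1a->0: no, aac/c meet in 2. 1a->1: ok.
ab: 1b undefined. 1b->0: no, abc/c meet in 2. 1b->1: no, a/bab meet in 1. 1b->2: ok.
ac: 1c undefined. 1c->0: no, aac/bbb meet in 0. 1c->1: no, acb/bab meet in 2. 1c->2: no, aac/bab meet in 2. Open state 3: 1c->3.
ca: 2a undefined. 2a->0: ok.
cb: 2b undefined. 2b->0: no, cb/bbb meet in 0. 2b->1: ok.
cc: 2c undefined. 2c->0: no, abc/bbb meet in 0. 2c->1: ok.
aca: 3a undefined. 3a->0: no, aca/bbb meet in 0. 3a->1: ok.
acb: 3b undefined. 3b->0: no, acb/bbb meet in 0. 3b->1: ok.
acc: 3c undefined. 3c->0: no, acc/bbb meet in 0. 3c->1: ok.
All examples now run through 4 states with every (state, symbol) defined. Accept strings end in {1,3}, Reject strings end in {0,2}; accept={1,3}.

states=4 start=0 accept={1,3} delta: 0a->1 0b->0 0c->2 1a->1 1b->2 1c->3 2a->0 2b->1 2c->1 3a->1 3b->1 3c->1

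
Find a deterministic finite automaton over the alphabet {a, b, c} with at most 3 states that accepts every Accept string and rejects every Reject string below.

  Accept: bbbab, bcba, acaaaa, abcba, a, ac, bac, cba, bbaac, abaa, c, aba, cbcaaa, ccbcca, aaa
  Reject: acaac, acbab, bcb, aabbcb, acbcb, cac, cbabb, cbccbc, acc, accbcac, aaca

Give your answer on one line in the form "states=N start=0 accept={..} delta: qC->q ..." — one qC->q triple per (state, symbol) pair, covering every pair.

states=3 start=0 accept={0,1} delta: 0a->0 0b->0 0c->1 1a->2 1b->2 1c->2 2a->1 2b->2 2c->2

State merging on the prefix tree: take the shortest (then alphabetical) example prefix whose next move is undefined and point that move at state 0, else 1, else 2, ...; a target is out if some Accept/Reject pair would then sit in one state with the same input left (inseparable). If every existing state is out, open a new one.
a: 0a undefined. 0a->0: ok.
b: 0b undefined. 0b->0: ok.
c: 0c undefined. 0c->0: no, bbbab/acaac meet in 0. Open state 1: 0c->1.
ca: 1a undefined. 1a->0: no, bbbab/aaca meet in 0. 1a->1: no, acaaaa/aaca meet in 1. Open state 2: 1a->2.
cb: 1b undefined. 1b->0: no, bbbab/acbab meet in 0. 1b->1: no, bcba/aaca meet in 2. 1b->2: ok.
cc: 1c undefined. 1c->0: no, bbbab/acc meet in 0. 1c->1: no, ac/acc meet in 1. 1c->2: ok.
cac: 2c undefined. 2c->0: no, bbbab/acbcb meet in 0. 2c->1: no, ac/cac meet in 1. 2c->2: ok.
cba: 2a undefined. 2a->0: no, bbbab/acbab meet in 0. 2a->1: ok.
ccb: 2b undefined. 2b->0: no, bbbab/acbcb meet in 0. 2b->1: no, bcba/acbcb meet in 1. 2b->2: ok.
All examples now run through 3 states with every (state, symbol) defined. Accept strings end in {0,1}, Reject strings end in {2}; accept={0,1}.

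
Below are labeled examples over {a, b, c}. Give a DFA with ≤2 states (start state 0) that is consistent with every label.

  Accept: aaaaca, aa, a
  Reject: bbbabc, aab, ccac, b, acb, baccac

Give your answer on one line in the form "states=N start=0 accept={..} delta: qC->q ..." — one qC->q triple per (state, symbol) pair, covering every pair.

Fold the examples into a partial DFA from state 0: repeatedly fix the first undefined (state, symbol) met by the shortest-then-alphabetical prefix, trying targets in increasing order and rejecting any under which an Accept and a Reject string meet in one state with the same remainder; add a state when all current targets are rejected. Accepting states are where Accept strings end.
a: 0a undefined. 0a->0: ok.
b: 0b undefined. 0b->0: no, aa/aab meet in 0. Open state 1: 0b->1.
c: 0c undefined. 0c->0: no, aaaaca/ccac meet in 0. 0c->1: ok.
ba: 1a undefined. 1a->0: ok.
bb: 1b undefined. 1b->0: no, aaaaca/acb meet in 0. 1b->1: ok.
cc: 1c undefined. 1c->0: no, aaaaca/bbbabc meet in 0. 1c->1: ok.
All examples now run through 2 states with every (state, symbol) defined. Accept strings end in {0}, Reject strings end in {1}; accept={0}.

states=2 start=0 accept={0} delta: 0a->0 0b->1 0c->1 1a->0 1b->1 1c->1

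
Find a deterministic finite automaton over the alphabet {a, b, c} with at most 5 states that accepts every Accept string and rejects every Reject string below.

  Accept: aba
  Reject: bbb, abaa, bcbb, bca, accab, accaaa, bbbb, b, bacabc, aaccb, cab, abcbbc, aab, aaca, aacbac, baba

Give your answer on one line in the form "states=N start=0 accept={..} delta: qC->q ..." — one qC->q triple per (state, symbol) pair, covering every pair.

states=3 start=0 accept={2} delta: 0a->0 0b->1 0c->0 1a->2 1b->0 1c->0 2a->0 2b->0 2c->0

Fold the examples into a partial DFA from state 0: repeatedly fix the first undefined (state, symbol) met by the shortest-then-alphabetical prefix, trying targets in increasing order and rejecting any under which an Accept and a Reject string meet in one state with the same remainder; add a state when all current targets are rejected. Accepting states are where Accept strings end.
a: 0a undefined. 0a->0: ok.
b: 0b undefined. 0b->0: no, aba/bbb meet in 0. Open state 1: 0b->1.
c: 0c undefined. 0c->0: ok.
ba: 1a undefined. 1a->0: no, aba/abaa meet in 0. 1a->1: no, aba/abaa meet in 1. Open state 2: 1a->2.
bb: 1b undefined. 1b->0: ok.
bc: 1c undefined. 1c->0: ok.
bab: 2b undefined. 2b->0: ok.
bac: 2c undefined. 2c->0: ok.
abaa: 2a undefined. 2a->0: ok.
All examples now run through 3 states with every (state, symbol) defined. Accept strings end in {2}, Reject strings end in {0,1}; accept={2}.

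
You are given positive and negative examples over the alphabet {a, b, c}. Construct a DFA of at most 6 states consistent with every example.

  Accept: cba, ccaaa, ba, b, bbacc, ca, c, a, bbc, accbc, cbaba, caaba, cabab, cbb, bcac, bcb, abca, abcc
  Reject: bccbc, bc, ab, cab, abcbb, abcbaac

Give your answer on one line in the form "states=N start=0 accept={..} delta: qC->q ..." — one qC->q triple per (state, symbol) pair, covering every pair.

Fold the examples into a partial DFA from state 0: repeatedly fix the first undefined (state, symbol) met by the shortest-then-alphabetical prefix, trying targets in increasing order and rejecting any under which an Accept and a Reject string meet in one state with the same remainder; add a state when all current targets are rejected. Accepting states are where Accept strings end.
a: 0a undefined. 0a->0: no, b/ab meet in 0 with "b" left. Open state 1: 0a->1.
b: 0b undefined. 0b->0: no, c/bc meet in 0 with "c" left. 0b->1: no, accbc/bccbc meet in 1 with "ccbc" left. Open state 2: 0b->2.
c: 0c undefined. 0c->0: ok.
ab: 1b undefined. 1b->0: no, c/ab meet in 0. 1b->1: no, ca/ab meet in 1. 1b->2: no, b/ab meet in 2. Open state 3: 1b->3.
ac: 1c undefined. 1c->0: no, accbc/bc meet in 2 with "c" left. 1c->1: ok.
ba: 2a undefined. 2a->0: ok.
bb: 2b undefined. 2b->0: ok.
bc: 2c undefined. 2c->0: no, cba/bccbc meet in 0. 2c->1: no, bbacc/bc meet in 1. 2c->2: no, cba/bccbc meet in 0. 2c->3: ok.
abc: 3c undefined. 3c->0: no, cba/abcbb meet in 0. 3c->1: no, bbacc/bccbc meet in 1. 3c->2: no, cba/bccbc meet in 0. 3c->3: no, accbc/bc meet in 3. Open state 4: 3c->4.
bca: 3a undefined. 3a->0: ok.
bcb: 3b undefined. 3b->0: ok.
caa: 1a undefined. 1a->0: ok.
abca: 4a undefined. 4a->0: ok.
abcb: 4b undefined. 4b->0: no, cba/bccbc meet in 0. 4b->1: no, ccaaa/bccbc meet in 1. 4b->2: no, cba/abcbb meet in 0. 4b->3: no, cba/abcbb meet in 0. 4b->4: no, ccaaa/abcbaac meet in 1. Open state 5: 4b->5.
abcc: 4c undefined. 4c->0: ok.
abcba: 5a undefined. 5a->0: no, ccaaa/abcbaac meet in 1. 5a->1: no, cba/abcbaac meet in 0. 5a->2: no, cba/abcbaac meet in 0. 5a->3: no, cba/abcbaac meet in 0. 5a->4: no, cba/abcbaac meet in 0. 5a->5: ok.
abcbb: 5b undefined. 5b->0: no, cba/abcbb meet in 0. 5b->1: no, ccaaa/abcbb meet in 1. 5b->2: no, b/abcbb meet in 2. 5b->3: ok.
bccbc: 5c undefined. 5c->0: no, cba/bccbc meet in 0. 5c->1: no, ccaaa/bccbc meet in 1. 5c->2: no, b/bccbc meet in 2. 5c->3: ok.
All examples now run through 6 states with every (state, symbol) defined. Accept strings end in {0,1,2,4}, Reject strings end in {3}; accept={0,1,2,4}.

states=6 start=0 accept={0,1,2,4} delta: 0a->1 0b->2 0c->0 1a->0 1b->3 1c->1 2a->0 2b->0 2c->3 3a->0 3b->0 3c->4 4a->0 4b->5 4c->0 5a->5 5b->3 5c->3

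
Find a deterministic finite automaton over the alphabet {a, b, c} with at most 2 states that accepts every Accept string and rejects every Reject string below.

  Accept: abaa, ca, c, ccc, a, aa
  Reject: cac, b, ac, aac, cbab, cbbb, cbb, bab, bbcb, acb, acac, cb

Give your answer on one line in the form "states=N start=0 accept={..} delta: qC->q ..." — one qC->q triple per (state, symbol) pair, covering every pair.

states=2 start=0 accept={1} delta: 0a->1 0b->0 0c->1 1a->1 1b->0 1c->0

Grow the machine one transition at a time. Run the examples from 0; the earliest place one falls off (shortest prefix, ties alphabetical) gets sent to the lowest-numbered state that keeps every Accept/Reject pair distinguishable — a pair clashes when both reach the same state with identical unread suffix — and to a fresh state only if none does.
a: 0a undefined. 0a->0: no, c/ac meet in 0 with "c" left. Open state 1: 0a->1.
b: 0b undefined. 0b->0: ok.
c: 0c undefined. 0c->0: no, c/b meet in 0. 0c->1: ok.
aa: 1a undefined. 1a->0: no, ca/b meet in 0. 1a->1: ok.
ab: 1b undefined. 1b->0: ok.
ac: 1c undefined. 1c->0: ok.
All examples now run through 2 states with every (state, symbol) defined. Accept strings end in {1}, Reject strings end in {0}; accept={1}.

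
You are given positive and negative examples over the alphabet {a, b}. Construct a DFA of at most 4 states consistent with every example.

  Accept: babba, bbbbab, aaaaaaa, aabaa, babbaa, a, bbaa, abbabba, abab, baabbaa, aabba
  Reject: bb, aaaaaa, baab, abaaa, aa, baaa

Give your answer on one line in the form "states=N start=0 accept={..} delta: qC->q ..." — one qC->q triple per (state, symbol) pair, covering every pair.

Grow the machine one transition at a time. Run the examples from 0; the earliest place one falls off (shortest prefix, ties alphabetical) gets sent to the lowest-numbered state that keeps every Accept/Reject pair distinguishable — a pair clashes when both reach the same state with identical unread suffix — and to a fresh state only if none does.
a: 0a undefined. 0a->0: no, aaaaaaa/aaaaaa meet in 0. Open state 1: 0a->1.
b: 0b undefined. 0b->0: no, bbaa/aa meet in 1 with "a" left. 0b->1: ok.
aa: 1a undefined. 1a->0: ok.
ab: 1b undefined. 1b->0: no, babba/abaaa meet in 1. 1b->1: no, babba/aaaaaa meet in 0. Open state 2: 1b->2.
aba: 2a undefined. 2a->0: no, babba/aaaaaa meet in 0. 2a->1: no, babba/abaaa meet in 1. 2a->2: no, babba/bb meet in 2. Open state 3: 2a->3.
abb: 2b undefined. 2b->0: no, baabbaa/aaaaaa meet in 0. 2b->1: ok.
abaa: 3a undefined. 3a->0: no, aaaaaaa/abaaa meet in 1. 3a->1: ok.
abab: 3b undefined. 3b->0: no, bbbbab/aaaaaa meet in 0. 3b->1: ok.
All examples now run through 4 states with every (state, symbol) defined. Accept strings end in {1,3}, Reject strings end in {0,2}; accept={1,3}.

states=4 start=0 accept={1,3} delta: 0a->1 0b->1 1a->0 1b->2 2a->3 2b->1 3a->1 3b->1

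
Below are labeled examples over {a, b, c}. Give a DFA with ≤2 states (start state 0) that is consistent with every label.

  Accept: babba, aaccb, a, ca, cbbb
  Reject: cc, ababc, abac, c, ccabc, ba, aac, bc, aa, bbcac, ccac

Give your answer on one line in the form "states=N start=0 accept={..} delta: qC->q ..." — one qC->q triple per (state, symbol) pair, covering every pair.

State merging on the prefix tree: take the shortest (then alphabetical) example prefix whose next move is undefined and point that move at state 0, else 1, else 2, ...; a target is out if some Accept/Reject pair would then sit in one state with the same input left (inseparable). If every existing state is out, open a new one.
a: 0a undefined. 0a->0: no, a/aa meet in 0. Open state 1: 0a->1.
b: 0b undefined. 0b->0: no, a/ba meet in 1. 0b->1: ok.
c: 0c undefined. 0c->0: ok.
aa: 1a undefined. 1a->0: ok.
ab: 1b undefined. 1b->0: ok.
bc: 1c undefined. 1c->0: ok.
All examples now run through 2 states with every (state, symbol) defined. Accept strings end in {1}, Reject strings end in {0}; accept={1}.

states=2 start=0 accept={1} delta: 0a->1 0b->1 0c->0 1a->0 1b->0 1c->0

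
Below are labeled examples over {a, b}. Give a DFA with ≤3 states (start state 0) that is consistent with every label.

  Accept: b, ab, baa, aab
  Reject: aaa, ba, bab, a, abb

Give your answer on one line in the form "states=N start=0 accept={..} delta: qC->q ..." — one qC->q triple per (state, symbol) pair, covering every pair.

Fold the examples into a partial DFA from state 0: repeatedly fix the first undefined (state, symbol) met by the shortest-then-alphabetical prefix, trying targets in increasing order and rejecting any under which an Accept and a Reject string meet in one state with the same remainder; add a state when all current targets are rejected. Accepting states are where Accept strings end.
a: 0a undefined. 0a->0: ok.
b: 0b undefined. 0b->0: no, b/aaa meet in 0. Open state 1: 0b->1.
ba: 1a undefined. 1a->0: no, b/bab meet in 1. 1a->1: no, b/ba meet in 1. Open state 2: 1a->2.
abb: 1b undefined. 1b->0: ok.
baa: 2a undefined. 2a->0: no, baa/aaa meet in 0. 2a->1: ok.
bab: 2b undefined. 2b->0: ok.
All examples now run through 3 states with every (state, symbol) defined. Accept strings end in {1}, Reject strings end in {0,2}; accept={1}.

states=3 start=0 accept={1} delta: 0a->0 0b->1 1a->2 1b->0 2a->1 2b->0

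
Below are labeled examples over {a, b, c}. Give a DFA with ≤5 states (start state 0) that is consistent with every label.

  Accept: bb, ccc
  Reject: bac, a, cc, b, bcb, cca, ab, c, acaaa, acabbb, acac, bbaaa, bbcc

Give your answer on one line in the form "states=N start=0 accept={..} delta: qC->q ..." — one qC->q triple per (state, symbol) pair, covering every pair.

states=4 start=0 accept={2} delta: 0a->0 0b->1 0c->1 1a->0 1b->2 1c->3 2a->0 2b->0 2c->0 3a->0 3b->0 3c->2

Fold the examples into a partial DFA from state 0: repeatedly fix the first undefined (state, symbol) met by the shortest-then-alphabetical prefix, trying targets in increasing order and rejecting any under which an Accept and a Reject string meet in one state with the same remainder; add a state when all current targets are rejected. Accepting states are where Accept strings end.
a: 0a undefined. 0a->0: ok.
b: 0b undefined. 0b->0: no, bb/a meet in 0. Open state 1: 0b->1.
c: 0c undefined. 0c->0: no, ccc/a meet in 0. 0c->1: ok.
ba: 1a undefined. 1a->0: ok.
bb: 1b undefined. 1b->0: no, bb/a meet in 0. 1b->1: no, bb/bac meet in 1. Open state 2: 1b->2.
bc: 1c undefined. 1c->0: no, ccc/bac meet in 1. 1c->1: no, bb/bcb meet in 2. 1c->2: no, bb/cc meet in 2. Open state 3: 1c->3.
bba: 2a undefined. 2a->0: ok.
bbc: 2c undefined. 2c->0: ok.
bcb: 3b undefined. 3b->0: ok.
cca: 3a undefined. 3a->0: ok.
ccc: 3c undefined. 3c->0: no, ccc/a meet in 0. 3c->1: no, ccc/bac meet in 1. 3c->2: ok.
acabbb: 2b undefined. 2b->0: ok.
All examples now run through 4 states with every (state, symbol) defined. Accept strings end in {2}, Reject strings end in {0,1,3}; accept={2}.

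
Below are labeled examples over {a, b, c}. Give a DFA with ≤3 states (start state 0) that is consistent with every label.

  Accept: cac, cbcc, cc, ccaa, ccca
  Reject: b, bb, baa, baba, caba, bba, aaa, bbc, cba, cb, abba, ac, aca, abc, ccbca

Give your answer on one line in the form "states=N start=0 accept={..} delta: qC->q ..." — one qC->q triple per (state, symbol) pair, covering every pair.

states=3 start=0 accept={2} delta: 0a->0 0b->0 0c->1 1a->1 1b->0 1c->2 2a->2 2b->0 2c->2

State merging on the prefix tree: take the shortest (then alphabetical) example prefix whose next move is undefined and point that move at state 0, else 1, else 2, ...; a target is out if some Accept/Reject pair would then sit in one state with the same input left (inseparable). If every existing state is out, open a new one.
a: 0a undefined. 0a->0: ok.
b: 0b undefined. 0b->0: ok.
c: 0c undefined. 0c->0: no, cac/b meet in 0. Open state 1: 0c->1.
ca: 1a undefined. 1a->0: no, cac/bbc meet in 1. 1a->1: ok.
cb: 1b undefined. 1b->0: ok.
cc: 1c undefined. 1c->0: no, cac/b meet in 0. 1c->1: no, cac/bbc meet in 1. Open state 2: 1c->2.
cca: 2a undefined. 2a->0: no, ccaa/b meet in 0. 2a->1: no, ccaa/bbc meet in 1. 2a->2: ok.
ccb: 2b undefined. 2b->0: ok.
ccc: 2c undefined. 2c->0: no, ccca/b meet in 0. 2c->1: no, ccca/bbc meet in 1. 2c->2: ok.
All examples now run through 3 states with every (state, symbol) defined. Accept strings end in {2}, Reject strings end in {0,1}; accept={2}.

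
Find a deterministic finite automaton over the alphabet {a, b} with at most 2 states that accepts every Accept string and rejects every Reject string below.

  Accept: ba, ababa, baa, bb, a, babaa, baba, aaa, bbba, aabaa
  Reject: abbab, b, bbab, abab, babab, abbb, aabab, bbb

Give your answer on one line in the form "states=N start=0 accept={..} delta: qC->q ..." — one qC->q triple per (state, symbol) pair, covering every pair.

states=2 start=0 accept={0} delta: 0a->0 0b->1 1a->0 1b->0

Grow the machine one transition at a time. Run the examples from 0; the earliest place one falls off (shortest prefix, ties alphabetical) gets sent to the lowest-numbered state that keeps every Accept/Reject pair distinguishable — a pair clashes when both reach the same state with identical unread suffix — and to a fresh state only if none does.
a: 0a undefined. 0a->0: ok.
b: 0b undefined. 0b->0: no, ba/abbab meet in 0. Open state 1: 0b->1.
ba: 1a undefined. 1a->0: ok.
bb: 1b undefined. 1b->0: ok.
All examples now run through 2 states with every (state, symbol) defined. Accept strings end in {0}, Reject strings end in {1}; accept={0}.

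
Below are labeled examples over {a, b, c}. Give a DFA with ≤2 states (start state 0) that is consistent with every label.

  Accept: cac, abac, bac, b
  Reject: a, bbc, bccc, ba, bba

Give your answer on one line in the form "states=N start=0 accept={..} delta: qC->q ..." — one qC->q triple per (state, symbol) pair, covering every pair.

Grow the machine one transition at a time. Run the examples from 0; the earliest place one falls off (shortest prefix, ties alphabetical) gets sent to the lowest-numbered state that keeps every Accept/Reject pair distinguishable — a pair clashes when both reach the same state with identical unread suffix — and to a fresh state only if none does.
a: 0a undefined. 0a->0: ok.
b: 0b undefined. 0b->0: no, abac/bbc meet in 0 with "c" left. Open state 1: 0b->1.
c: 0c undefined. 0c->0: no, cac/a meet in 0. 0c->1: ok.
ba: 1a undefined. 1a->0: ok.
bb: 1b undefined. 1b->0: no, cac/bbc meet in 1. 1b->1: ok.
bc: 1c undefined. 1c->0: ok.
All examples now run through 2 states with every (state, symbol) defined. Accept strings end in {1}, Reject strings end in {0}; accept={1}.

states=2 start=0 accept={1} delta: 0a->0 0b->1 0c->1 1a->0 1b->1 1c->0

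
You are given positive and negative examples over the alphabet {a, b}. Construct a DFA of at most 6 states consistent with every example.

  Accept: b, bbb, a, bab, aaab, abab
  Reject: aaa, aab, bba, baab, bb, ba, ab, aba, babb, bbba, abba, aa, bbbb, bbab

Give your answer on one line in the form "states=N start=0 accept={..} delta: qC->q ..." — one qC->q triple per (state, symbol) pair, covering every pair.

states=5 start=0 accept={1,2} delta: 0a->1 0b->2 1a->3 1b->3 2a->0 2b->4 3a->0 3b->3 4a->3 4b->1

State merging on the prefix tree: take the shortest (then alphabetical) example prefix whose next move is undefined and point that move at state 0, else 1, else 2, ...; a target is out if some Accept/Reject pair would then sit in one state with the same input left (inseparable). If every existing state is out, open a new one.
a: 0a undefined. 0a->0: no, b/aab meet in 0 with "b" left. Open state 1: 0a->1.
b: 0b undefined. 0b->0: no, b/bb meet in 0. 0b->1: no, bab/aab meet in 1 with "ab" left. Open state 2: 0b->2.
aa: 1a undefined. 1a->0: no, b/aab meet in 2. 1a->1: no, a/aaa meet in 1. 1a->2: no, b/aa meet in 2. Open state 3: 1a->3.
ab: 1b undefined. 1b->0: no, a/aba meet in 1. 1b->1: no, a/ab meet in 1. 1b->2: no, b/ab meet in 2. 1b->3: ok.
ba: 2a undefined. 2a->0: ok.
bb: 2b undefined. 2b->0: no, a/bba meet in 1. 2b->1: no, bbb/bba meet in 3. 2b->2: no, b/bb meet in 2. 2b->3: no, bbb/aab meet in 3 with "b" left. Open state 4: 2b->4.
aaa: 3a undefined. 3a->0: ok.
aab: 3b undefined. 3b->0: no, a/abba meet in 1. 3b->1: no, a/aab meet in 1. 3b->2: no, b/aab meet in 2. 3b->3: ok.
bba: 4a undefined. 4a->0: no, b/bbab meet in 2. 4a->1: no, a/bba meet in 1. 4a->2: no, b/bba meet in 2. 4a->3: ok.
bbb: 4b undefined. 4b->0: no, b/bbbb meet in 2. 4b->1: ok.
All examples now run through 5 states with every (state, symbol) defined. Accept strings end in {1,2}, Reject strings end in {0,3,4}; accept={1,2}.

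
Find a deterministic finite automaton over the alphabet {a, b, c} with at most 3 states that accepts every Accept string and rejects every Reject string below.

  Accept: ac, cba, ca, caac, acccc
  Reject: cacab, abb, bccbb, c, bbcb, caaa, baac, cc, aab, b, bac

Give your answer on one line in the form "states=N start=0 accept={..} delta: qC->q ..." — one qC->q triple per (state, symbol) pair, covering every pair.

states=3 start=0 accept={0} delta: 0a->1 0b->1 0c->2 1a->2 1b->0 1c->0 2a->0 2b->2 2c->1

Grow the machine one transition at a time. Run the examples from 0; the earliest place one falls off (shortest prefix, ties alphabetical) gets sent to the lowest-numbered state that keeps every Accept/Reject pair distinguishable — a pair clashes when both reach the same state with identical unread suffix — and to a fresh state only if none does.
a: 0a undefined. 0a->0: no, ac/c meet in 0 with "c" left. Open state 1: 0a->1.
b: 0b undefined. 0b->0: no, ac/bac meet in 1 with "c" left. 0b->1: ok.
c: 0c undefined. 0c->0: no, ca/b meet in 1. 0c->1: no, ac/cc meet in 1 with "c" left. Open state 2: 0c->2.
aa: 1a undefined. 1a->0: no, ac/baac meet in 1 with "c" left. 1a->1: no, ac/baac meet in 1 with "c" left. 1a->2: ok.
ab: 1b undefined. 1b->0: ok.
ac: 1c undefined. 1c->0: ok.
ca: 2a undefined. 2a->0: ok.
cb: 2b undefined. 2b->0: no, ac/bbcb meet in 0. 2b->1: no, ac/bccbb meet in 0. 2b->2: ok.
cc: 2c undefined. 2c->0: no, ac/cc meet in 0. 2c->1: ok.
All examples now run through 3 states with every (state, symbol) defined. Accept strings end in {0}, Reject strings end in {1,2}; accept={0}.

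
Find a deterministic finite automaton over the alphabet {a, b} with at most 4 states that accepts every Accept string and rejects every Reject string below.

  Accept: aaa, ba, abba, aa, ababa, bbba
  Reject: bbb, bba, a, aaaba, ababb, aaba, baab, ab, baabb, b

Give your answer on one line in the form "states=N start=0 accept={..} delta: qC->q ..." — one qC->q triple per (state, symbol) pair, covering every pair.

states=4 start=0 accept={2} delta: 0a->1 0b->1 1a->2 1b->3 2a->2 2b->0 3a->0 3b->1

Grow the machine one transition at a time. Run the examples from 0; the earliest place one falls off (shortest prefix, ties alphabetical) gets sent to the lowest-numbered state that keeps every Accept/Reject pair distinguishable — a pair clashes when both reach the same state with identical unread suffix — and to a fresh state only if none does.
a: 0a undefined. 0a->0: no, aaa/a meet in 0. Open state 1: 0a->1.
b: 0b undefined. 0b->0: no, ba/bba meet in 1. 0b->1: ok.
aa: 1a undefined. 1a->0: no, aaa/a meet in 1. 1a->1: no, aaa/a meet in 1. Open state 2: 1a->2.
ab: 1b undefined. 1b->0: no, ababa/bbb meet in 1. 1b->1: no, ba/bba meet in 2. 1b->2: no, aaa/bba meet in 2 with "a" left. Open state 3: 1b->3.
aaa: 2a undefined. 2a->0: no, ba/aaaba meet in 2. 2a->1: no, aaa/a meet in 1. 2a->2: ok.
aab: 2b undefined. 2b->0: ok.
aba: 3a undefined. 3a->0: ok.
abb: 3b undefined. 3b->0: no, abba/a meet in 1. 3b->1: ok.
All examples now run through 4 states with every (state, symbol) defined. Accept strings end in {2}, Reject strings end in {0,1,3}; accept={2}.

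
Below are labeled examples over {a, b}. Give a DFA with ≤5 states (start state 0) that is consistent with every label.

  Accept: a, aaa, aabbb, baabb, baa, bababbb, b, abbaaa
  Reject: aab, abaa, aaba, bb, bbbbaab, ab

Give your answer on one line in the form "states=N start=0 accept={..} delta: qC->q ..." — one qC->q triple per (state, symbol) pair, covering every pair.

states=4 start=0 accept={0,1,3} delta: 0a->1 0b->1 1a->1 1b->2 2a->2 2b->3 3a->0 3b->0

State merging on the prefix tree: take the shortest (then alphabetical) example prefix whose next move is undefined and point that move at state 0, else 1, else 2, ...; a target is out if some Accept/Reject pair would then sit in one state with the same input left (inseparable). If every existing state is out, open a new one.
a: 0a undefined. 0a->0: no, baa/abaa meet in 0 with "baa" left. Open state 1: 0a->1.
b: 0b undefined. 0b->0: no, b/bb meet in 0. 0b->1: ok.
aa: 1a undefined. 1a->0: no, a/aab meet in 1. 1a->1: ok.
ab: 1b undefined. 1b->0: no, a/abaa meet in 1. 1b->1: no, a/aab meet in 1. Open state 2: 1b->2.
aba: 2a undefined. 2a->0: no, a/abaa meet in 1. 2a->1: no, a/abaa meet in 1. 2a->2: ok.
abb: 2b undefined. 2b->0: no, bababbb/aab meet in 2. 2b->1: no, a/bbbbaab meet in 1. 2b->2: no, aabbb/aab meet in 2. Open state 3: 2b->3.
abba: 3a undefined. 3a->0: ok.
bbbb: 3b undefined. 3b->0: ok.
All examples now run through 4 states with every (state, symbol) defined. Accept strings end in {0,1,3}, Reject strings end in {2}; accept={0,1,3}.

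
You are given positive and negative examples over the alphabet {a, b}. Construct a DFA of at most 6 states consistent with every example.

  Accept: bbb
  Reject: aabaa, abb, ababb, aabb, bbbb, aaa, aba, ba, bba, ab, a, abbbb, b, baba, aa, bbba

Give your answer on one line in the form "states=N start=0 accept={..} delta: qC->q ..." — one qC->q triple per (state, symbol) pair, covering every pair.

states=4 start=0 accept={3} delta: 0a->0 0b->1 1a->0 1b->2 2a->0 2b->3 3a->0 3b->0

Fold the examples into a partial DFA from state 0: repeatedly fix the first undefined (state, symbol) met by the shortest-then-alphabetical prefix, trying targets in increasing order and rejecting any under which an Accept and a Reject string meet in one state with the same remainder; add a state when all current targets are rejected. Accepting states are where Accept strings end.
a: 0a undefined. 0a->0: ok.
b: 0b undefined. 0b->0: no, bbb/aabaa meet in 0. Open state 1: 0b->1.
ba: 1a undefined. 1a->0: ok.
bb: 1b undefined. 1b->0: no, bbb/ab meet in 1. 1b->1: no, bbb/abb meet in 1. Open state 2: 1b->2.
bba: 2a undefined. 2a->0: ok.
bbb: 2b undefined. 2b->0: no, bbb/aabaa meet in 0. 2b->1: no, bbb/ab meet in 1. 2b->2: no, bbb/abb meet in 2. Open state 3: 2b->3.
bbba: 3a undefined. 3a->0: ok.
bbbb: 3b undefined. 3b->0: ok.
All examples now run through 4 states with every (state, symbol) defined. Accept strings end in {3}, Reject strings end in {0,1,2}; accept={3}.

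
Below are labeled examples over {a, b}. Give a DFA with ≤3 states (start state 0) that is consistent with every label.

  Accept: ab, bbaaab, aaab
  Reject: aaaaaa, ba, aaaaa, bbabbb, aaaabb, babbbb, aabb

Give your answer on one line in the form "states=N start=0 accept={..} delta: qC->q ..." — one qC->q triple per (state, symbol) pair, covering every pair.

states=3 start=0 accept={1} delta: 0a->0 0b->1 1a->0 1b->2 2a->0 2b->2

State merging on the prefix tree: take the shortest (then alphabetical) example prefix whose next move is undefined and point that move at state 0, else 1, else 2, ...; a target is out if some Accept/Reject pair would then sit in one state with the same input left (inseparable). If every existing state is out, open a new one.
a: 0a undefined. 0a->0: ok.
b: 0b undefined. 0b->0: no, ab/aaaaaa meet in 0. Open state 1: 0b->1.
ba: 1a undefined. 1a->0: ok.
bb: 1b undefined. 1b->0: no, ab/bbabbb meet in 1. 1b->1: no, ab/bbabbb meet in 1. Open state 2: 1b->2.
bba: 2a undefined. 2a->0: ok.
babbb: 2b undefined. 2b->0: no, ab/babbbb meet in 1. 2b->1: no, ab/bbabbb meet in 1. 2b->2: ok.
All examples now run through 3 states with every (state, symbol) defined. Accept strings end in {1}, Reject strings end in {0,2}; accept={1}.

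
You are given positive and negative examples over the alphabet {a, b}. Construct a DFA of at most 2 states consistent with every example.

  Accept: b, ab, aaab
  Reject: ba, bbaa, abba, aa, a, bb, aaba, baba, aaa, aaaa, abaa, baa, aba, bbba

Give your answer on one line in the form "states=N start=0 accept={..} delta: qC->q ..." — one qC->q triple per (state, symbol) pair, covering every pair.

Grow the machine one transition at a time. Run the examples from 0; the earliest place one falls off (shortest prefix, ties alphabetical) gets sent to the lowest-numbered state that keeps every Accept/Reject pair distinguishable — a pair clashes when both reach the same state with identical unread suffix — and to a fresh state only if none does.
a: 0a undefined. 0a->0: ok.
b: 0b undefined. 0b->0: no, b/ba meet in 0. Open state 1: 0b->1.
ba: 1a undefined. 1a->0: ok.
bb: 1b undefined. 1b->0: ok.
All examples now run through 2 states with every (state, symbol) defined. Accept strings end in {1}, Reject strings end in {0}; accept={1}.

states=2 start=0 accept={1} delta: 0a->0 0b->1 1a->0 1b->0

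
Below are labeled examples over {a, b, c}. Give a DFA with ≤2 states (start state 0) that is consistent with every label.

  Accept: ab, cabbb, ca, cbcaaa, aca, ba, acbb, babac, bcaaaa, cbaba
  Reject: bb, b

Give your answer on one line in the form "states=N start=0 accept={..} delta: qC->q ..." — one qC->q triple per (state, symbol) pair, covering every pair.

Grow the machine one transition at a time. Run the examples from 0; the earliest place one falls off (shortest prefix, ties alphabetical) gets sent to the lowest-numbered state that keeps every Accept/Reject pair distinguishable — a pair clashes when both reach the same state with identical unread suffix — and to a fresh state only if none does.
a: 0a undefined. 0a->0: no, ab/b meet in 0 with "b" left. Open state 1: 0a->1.
b: 0b undefined. 0b->0: ok.
c: 0c undefined. 0c->0: ok.
ab: 1b undefined. 1b->0: no, ab/bb meet in 0. 1b->1: ok.
ac: 1c undefined. 1c->0: no, acbb/bb meet in 0. 1c->1: ok.
aca: 1a undefined. 1a->0: no, aca/bb meet in 0. 1a->1: ok.
All examples now run through 2 states with every (state, symbol) defined. Accept strings end in {1}, Reject strings end in {0}; accept={1}.

states=2 start=0 accept={1} delta: 0a->1 0b->0 0c->0 1a->1 1b->1 1c->1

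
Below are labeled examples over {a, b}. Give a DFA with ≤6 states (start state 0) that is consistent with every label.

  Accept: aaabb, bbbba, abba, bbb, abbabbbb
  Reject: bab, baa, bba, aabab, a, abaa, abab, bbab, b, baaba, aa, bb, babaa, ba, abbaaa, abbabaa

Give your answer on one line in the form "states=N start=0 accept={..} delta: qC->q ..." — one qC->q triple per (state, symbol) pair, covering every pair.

Grow the machine one transition at a time. Run the examples from 0; the earliest place one falls off (shortest prefix, ties alphabetical) gets sent to the lowest-numbered state that keeps every Accept/Reject pair distinguishable — a pair clashes when both reach the same state with identical unread suffix — and to a fresh state only if none does.
a: 0a undefined. 0a->0: no, aaabb/bb meet in 0 with "bb" left. Open state 1: 0a->1.
b: 0b undefined. 0b->0: no, bbbba/bba meet in 1. 0b->1: ok.
aa: 1a undefined. 1a->0: ok.
ab: 1b undefined. 1b->0: no, aaabb/bab meet in 1. 1b->1: no, aaabb/bab meet in 1. Open state 2: 1b->2.
aba: 2a undefined. 2a->0: ok.
abb: 2b undefined. 2b->0: no, aaabb/bba meet in 0. 2b->1: no, aaabb/bab meet in 1. 2b->2: no, aaabb/bb meet in 2. Open state 3: 2b->3.
abba: 3a undefined. 3a->0: no, abba/bba meet in 0. 3a->1: no, abba/bab meet in 1. 3a->2: no, abba/bb meet in 2. 3a->3: no, aaabb/abbaaa meet in 3. Open state 4: 3a->4.
bbbb: 3b undefined. 3b->0: no, bbbba/bab meet in 1. 3b->1: no, bbbba/bba meet in 0. 3b->2: no, bbbba/bba meet in 0. 3b->3: ok.
abbaa: 4a undefined. 4a->0: ok.
abbab: 4b undefined. 4b->0: ok.
All examples now run through 5 states with every (state, symbol) defined. Accept strings end in {3,4}, Reject strings end in {0,1,2}; accept={3,4}.

states=5 start=0 accept={3,4} delta: 0a->1 0b->1 1a->0 1b->2 2a->0 2b->3 3a->4 3b->3 4a->0 4b->0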